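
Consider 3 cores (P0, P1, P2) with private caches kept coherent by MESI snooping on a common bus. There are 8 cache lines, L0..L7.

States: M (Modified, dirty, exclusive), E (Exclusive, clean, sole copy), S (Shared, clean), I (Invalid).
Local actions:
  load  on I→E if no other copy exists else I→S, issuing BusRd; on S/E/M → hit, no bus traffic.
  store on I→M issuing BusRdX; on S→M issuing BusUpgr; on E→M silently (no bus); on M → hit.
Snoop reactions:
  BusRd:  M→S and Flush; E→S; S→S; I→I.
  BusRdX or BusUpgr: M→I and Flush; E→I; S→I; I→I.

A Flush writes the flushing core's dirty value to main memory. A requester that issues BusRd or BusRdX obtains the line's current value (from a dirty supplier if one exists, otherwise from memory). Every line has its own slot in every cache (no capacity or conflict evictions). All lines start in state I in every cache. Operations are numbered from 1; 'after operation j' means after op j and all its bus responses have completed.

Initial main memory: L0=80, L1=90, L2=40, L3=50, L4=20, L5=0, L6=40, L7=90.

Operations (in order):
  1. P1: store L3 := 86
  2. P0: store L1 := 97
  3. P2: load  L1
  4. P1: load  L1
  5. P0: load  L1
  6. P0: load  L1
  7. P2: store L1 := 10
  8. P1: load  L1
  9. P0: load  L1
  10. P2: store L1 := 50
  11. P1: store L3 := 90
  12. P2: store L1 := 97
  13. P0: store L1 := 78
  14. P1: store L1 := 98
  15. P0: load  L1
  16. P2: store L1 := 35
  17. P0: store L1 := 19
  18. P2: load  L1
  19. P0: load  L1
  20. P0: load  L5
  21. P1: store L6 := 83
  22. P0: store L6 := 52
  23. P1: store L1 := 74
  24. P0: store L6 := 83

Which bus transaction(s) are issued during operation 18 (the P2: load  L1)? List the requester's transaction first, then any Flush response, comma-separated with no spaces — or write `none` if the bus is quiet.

bus = BusRd,Flush

step 1: P1: store L3 := 86  ⟶  IMI  (L3)  txn=BusRdX  M[L3]=50
step 2: P0: store L1 := 97  ⟶  MII  (L1)  txn=BusRdX  M[L1]=90
step 3: P2: load  L1  ⟶  SIS  (L1)  txn=BusRd+Flush  M[L1]=97
step 4: P1: load  L1  ⟶  SSS  (L1)  txn=BusRd  M[L1]=97
step 5: P0: load  L1  ⟶  SSS  (L1)  txn=∅  M[L1]=97
step 6: P0: load  L1  ⟶  SSS  (L1)  txn=∅  M[L1]=97
step 7: P2: store L1 := 10  ⟶  IIM  (L1)  txn=BusUpgr  M[L1]=97
step 8: P1: load  L1  ⟶  ISS  (L1)  txn=BusRd+Flush  M[L1]=10
step 9: P0: load  L1  ⟶  SSS  (L1)  txn=BusRd  M[L1]=10
step 10: P2: store L1 := 50  ⟶  IIM  (L1)  txn=BusUpgr  M[L1]=10
step 11: P1: store L3 := 90  ⟶  IMI  (L3)  txn=∅  M[L3]=50
step 12: P2: store L1 := 97  ⟶  IIM  (L1)  txn=∅  M[L1]=10
step 13: P0: store L1 := 78  ⟶  MII  (L1)  txn=BusRdX+Flush  M[L1]=97
step 14: P1: store L1 := 98  ⟶  IMI  (L1)  txn=BusRdX+Flush  M[L1]=78
step 15: P0: load  L1  ⟶  SSI  (L1)  txn=BusRd+Flush  M[L1]=98
step 16: P2: store L1 := 35  ⟶  IIM  (L1)  txn=BusRdX  M[L1]=98
step 17: P0: store L1 := 19  ⟶  MII  (L1)  txn=BusRdX+Flush  M[L1]=35
step 18: P2: load  L1  ⟶  SIS  (L1)  txn=BusRd+Flush  M[L1]=19
step 19: P0: load  L1  ⟶  SIS  (L1)  txn=∅  M[L1]=19
step 20: P0: load  L5  ⟶  EII  (L5)  txn=BusRd  M[L5]=0
step 21: P1: store L6 := 83  ⟶  IMI  (L6)  txn=BusRdX  M[L6]=40
step 22: P0: store L6 := 52  ⟶  MII  (L6)  txn=BusRdX+Flush  M[L6]=83
step 23: P1: store L1 := 74  ⟶  IMI  (L1)  txn=BusRdX  M[L1]=19
step 24: P0: store L6 := 83  ⟶  MII  (L6)  txn=∅  M[L6]=83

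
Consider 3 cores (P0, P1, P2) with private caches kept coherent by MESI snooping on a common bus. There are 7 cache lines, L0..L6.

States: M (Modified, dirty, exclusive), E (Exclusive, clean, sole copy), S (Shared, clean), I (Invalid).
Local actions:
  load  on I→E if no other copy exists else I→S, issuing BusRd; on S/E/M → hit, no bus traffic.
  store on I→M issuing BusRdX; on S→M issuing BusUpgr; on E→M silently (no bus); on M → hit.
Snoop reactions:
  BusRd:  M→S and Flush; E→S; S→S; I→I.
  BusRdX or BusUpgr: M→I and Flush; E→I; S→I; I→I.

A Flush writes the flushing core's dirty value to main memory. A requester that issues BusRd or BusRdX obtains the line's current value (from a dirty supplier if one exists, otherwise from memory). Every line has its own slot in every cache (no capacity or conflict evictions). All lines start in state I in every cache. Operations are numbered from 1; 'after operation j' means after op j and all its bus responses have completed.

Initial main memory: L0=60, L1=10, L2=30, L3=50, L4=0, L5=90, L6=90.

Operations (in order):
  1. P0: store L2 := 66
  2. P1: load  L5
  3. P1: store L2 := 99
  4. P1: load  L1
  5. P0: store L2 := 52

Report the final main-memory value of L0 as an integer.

1. P0: store L2 := 66  bus=[BusRdX]  L2: P0=M P1=I P2=I  mem[L2]=30
2. P1: load  L5  bus=[BusRd]  L5: P0=I P1=E P2=I  mem[L5]=90
3. P1: store L2 := 99  bus=[BusRdX,Flush]  L2: P0=I P1=M P2=I  mem[L2]=66
4. P1: load  L1  bus=[BusRd]  L1: P0=I P1=E P2=I  mem[L1]=10
5. P0: store L2 := 52  bus=[BusRdX,Flush]  L2: P0=M P1=I P2=I  mem[L2]=99

memory[L0] = 60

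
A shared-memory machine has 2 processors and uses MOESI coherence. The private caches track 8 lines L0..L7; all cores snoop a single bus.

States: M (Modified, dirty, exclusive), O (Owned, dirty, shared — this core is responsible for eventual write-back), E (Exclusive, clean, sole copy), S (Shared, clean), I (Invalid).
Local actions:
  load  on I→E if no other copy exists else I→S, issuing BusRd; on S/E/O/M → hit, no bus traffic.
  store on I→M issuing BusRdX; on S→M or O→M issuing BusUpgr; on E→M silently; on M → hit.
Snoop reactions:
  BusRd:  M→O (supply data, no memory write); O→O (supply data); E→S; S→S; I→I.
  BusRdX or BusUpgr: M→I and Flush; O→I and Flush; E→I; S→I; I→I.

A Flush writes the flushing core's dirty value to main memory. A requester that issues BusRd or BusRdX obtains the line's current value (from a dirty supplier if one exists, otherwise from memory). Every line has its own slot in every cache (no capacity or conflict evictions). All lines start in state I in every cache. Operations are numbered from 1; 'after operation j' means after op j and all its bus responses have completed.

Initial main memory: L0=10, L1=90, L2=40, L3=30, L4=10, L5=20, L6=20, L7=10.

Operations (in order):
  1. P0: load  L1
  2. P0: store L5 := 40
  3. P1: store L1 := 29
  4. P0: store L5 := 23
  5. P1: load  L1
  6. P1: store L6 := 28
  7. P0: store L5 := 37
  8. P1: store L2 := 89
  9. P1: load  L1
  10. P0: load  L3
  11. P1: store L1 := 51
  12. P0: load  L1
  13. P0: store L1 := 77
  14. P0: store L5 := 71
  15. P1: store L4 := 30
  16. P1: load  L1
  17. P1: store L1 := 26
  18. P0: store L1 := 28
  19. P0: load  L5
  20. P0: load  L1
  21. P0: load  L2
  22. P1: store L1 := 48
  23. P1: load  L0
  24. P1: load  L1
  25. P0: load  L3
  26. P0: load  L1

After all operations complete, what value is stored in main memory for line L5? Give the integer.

memory[L5] = 20

[1] P0: load  L1 | P0:E(90), P1:I | bus: BusRd
[2] P0: store L5 := 40 | P0:M(40), P1:I | bus: BusRdX
[3] P1: store L1 := 29 | P0:I, P1:M(29) | bus: BusRdX
[4] P0: store L5 := 23 | P0:M(23), P1:I | bus: none
[5] P1: load  L1 | P0:I, P1:M(29) | bus: none
[6] P1: store L6 := 28 | P0:I, P1:M(28) | bus: BusRdX
[7] P0: store L5 := 37 | P0:M(37), P1:I | bus: none
[8] P1: store L2 := 89 | P0:I, P1:M(89) | bus: BusRdX
[9] P1: load  L1 | P0:I, P1:M(29) | bus: none
[10] P0: load  L3 | P0:E(30), P1:I | bus: BusRd
[11] P1: store L1 := 51 | P0:I, P1:M(51) | bus: none
[12] P0: load  L1 | P0:S(51), P1:O(51) | bus: BusRd
[13] P0: store L1 := 77 | P0:M(77), P1:I | bus: BusUpgr,Flush
[14] P0: store L5 := 71 | P0:M(71), P1:I | bus: none
[15] P1: store L4 := 30 | P0:I, P1:M(30) | bus: BusRdX
[16] P1: load  L1 | P0:O(77), P1:S(77) | bus: BusRd
[17] P1: store L1 := 26 | P0:I, P1:M(26) | bus: BusUpgr,Flush
[18] P0: store L1 := 28 | P0:M(28), P1:I | bus: BusRdX,Flush
[19] P0: load  L5 | P0:M(71), P1:I | bus: none
[20] P0: load  L1 | P0:M(28), P1:I | bus: none
[21] P0: load  L2 | P0:S(89), P1:O(89) | bus: BusRd
[22] P1: store L1 := 48 | P0:I, P1:M(48) | bus: BusRdX,Flush
[23] P1: load  L0 | P0:I, P1:E(10) | bus: BusRd
[24] P1: load  L1 | P0:I, P1:M(48) | bus: none
[25] P0: load  L3 | P0:E(30), P1:I | bus: none
[26] P0: load  L1 | P0:S(48), P1:O(48) | bus: BusRd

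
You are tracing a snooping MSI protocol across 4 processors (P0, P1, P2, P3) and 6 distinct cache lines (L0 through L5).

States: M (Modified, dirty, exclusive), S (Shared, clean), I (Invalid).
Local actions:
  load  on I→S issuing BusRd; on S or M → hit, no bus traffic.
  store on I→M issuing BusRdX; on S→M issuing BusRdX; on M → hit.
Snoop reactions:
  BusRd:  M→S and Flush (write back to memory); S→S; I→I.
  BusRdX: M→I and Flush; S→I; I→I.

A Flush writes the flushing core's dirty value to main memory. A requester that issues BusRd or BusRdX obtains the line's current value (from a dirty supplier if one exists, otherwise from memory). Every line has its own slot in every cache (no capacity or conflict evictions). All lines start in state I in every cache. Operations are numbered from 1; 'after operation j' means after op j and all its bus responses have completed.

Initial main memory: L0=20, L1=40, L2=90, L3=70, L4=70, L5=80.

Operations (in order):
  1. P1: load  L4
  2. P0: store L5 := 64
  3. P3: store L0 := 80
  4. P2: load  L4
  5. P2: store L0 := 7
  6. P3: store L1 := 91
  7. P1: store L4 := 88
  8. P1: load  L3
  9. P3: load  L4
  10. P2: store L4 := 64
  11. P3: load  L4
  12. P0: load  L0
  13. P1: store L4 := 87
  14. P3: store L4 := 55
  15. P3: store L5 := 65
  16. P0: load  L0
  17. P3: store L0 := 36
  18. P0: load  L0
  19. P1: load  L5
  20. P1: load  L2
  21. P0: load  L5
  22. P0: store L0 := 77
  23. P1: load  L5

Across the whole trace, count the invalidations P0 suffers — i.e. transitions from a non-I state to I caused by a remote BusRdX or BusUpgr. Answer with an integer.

step 1: P1: load  L4  ⟶  ISII  (L4)  txn=BusRd  M[L4]=70
step 2: P0: store L5 := 64  ⟶  MIII  (L5)  txn=BusRdX  M[L5]=80
step 3: P3: store L0 := 80  ⟶  IIIM  (L0)  txn=BusRdX  M[L0]=20
step 4: P2: load  L4  ⟶  ISSI  (L4)  txn=BusRd  M[L4]=70
step 5: P2: store L0 := 7  ⟶  IIMI  (L0)  txn=BusRdX+Flush  M[L0]=80
step 6: P3: store L1 := 91  ⟶  IIIM  (L1)  txn=BusRdX  M[L1]=40
step 7: P1: store L4 := 88  ⟶  IMII  (L4)  txn=BusRdX  M[L4]=70
step 8: P1: load  L3  ⟶  ISII  (L3)  txn=BusRd  M[L3]=70
step 9: P3: load  L4  ⟶  ISIS  (L4)  txn=BusRd+Flush  M[L4]=88
step 10: P2: store L4 := 64  ⟶  IIMI  (L4)  txn=BusRdX  M[L4]=88
step 11: P3: load  L4  ⟶  IISS  (L4)  txn=BusRd+Flush  M[L4]=64
step 12: P0: load  L0  ⟶  SISI  (L0)  txn=BusRd+Flush  M[L0]=7
step 13: P1: store L4 := 87  ⟶  IMII  (L4)  txn=BusRdX  M[L4]=64
step 14: P3: store L4 := 55  ⟶  IIIM  (L4)  txn=BusRdX+Flush  M[L4]=87
step 15: P3: store L5 := 65  ⟶  IIIM  (L5)  txn=BusRdX+Flush  M[L5]=64
step 16: P0: load  L0  ⟶  SISI  (L0)  txn=∅  M[L0]=7
step 17: P3: store L0 := 36  ⟶  IIIM  (L0)  txn=BusRdX  M[L0]=7
step 18: P0: load  L0  ⟶  SIIS  (L0)  txn=BusRd+Flush  M[L0]=36
step 19: P1: load  L5  ⟶  ISIS  (L5)  txn=BusRd+Flush  M[L5]=65
step 20: P1: load  L2  ⟶  ISII  (L2)  txn=BusRd  M[L2]=90
step 21: P0: load  L5  ⟶  SSIS  (L5)  txn=BusRd  M[L5]=65
step 22: P0: store L0 := 77  ⟶  MIII  (L0)  txn=BusRdX  M[L0]=36
step 23: P1: load  L5  ⟶  SSIS  (L5)  txn=∅  M[L5]=65

invalidations = 2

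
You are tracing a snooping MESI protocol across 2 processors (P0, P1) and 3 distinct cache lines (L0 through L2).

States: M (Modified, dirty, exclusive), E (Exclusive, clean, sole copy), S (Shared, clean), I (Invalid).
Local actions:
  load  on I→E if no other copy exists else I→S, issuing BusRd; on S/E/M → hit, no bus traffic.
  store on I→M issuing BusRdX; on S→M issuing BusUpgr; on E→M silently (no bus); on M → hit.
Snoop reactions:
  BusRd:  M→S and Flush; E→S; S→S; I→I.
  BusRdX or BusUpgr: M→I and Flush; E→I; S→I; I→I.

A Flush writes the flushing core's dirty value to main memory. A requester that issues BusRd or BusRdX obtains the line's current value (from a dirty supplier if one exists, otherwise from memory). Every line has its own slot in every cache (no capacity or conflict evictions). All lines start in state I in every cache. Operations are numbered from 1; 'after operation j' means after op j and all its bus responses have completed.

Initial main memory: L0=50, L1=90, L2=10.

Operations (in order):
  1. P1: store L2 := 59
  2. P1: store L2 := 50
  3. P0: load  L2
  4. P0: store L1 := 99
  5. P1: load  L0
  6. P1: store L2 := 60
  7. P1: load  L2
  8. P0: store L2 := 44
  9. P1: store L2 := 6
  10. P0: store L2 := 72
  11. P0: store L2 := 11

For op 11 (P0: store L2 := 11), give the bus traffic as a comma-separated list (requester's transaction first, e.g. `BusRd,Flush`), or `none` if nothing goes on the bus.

bus = none

step 1: P1: store L2 := 59  ⟶  IM  (L2)  txn=BusRdX  M[L2]=10
step 2: P1: store L2 := 50  ⟶  IM  (L2)  txn=∅  M[L2]=10
step 3: P0: load  L2  ⟶  SS  (L2)  txn=BusRd+Flush  M[L2]=50
step 4: P0: store L1 := 99  ⟶  MI  (L1)  txn=BusRdX  M[L1]=90
step 5: P1: load  L0  ⟶  IE  (L0)  txn=BusRd  M[L0]=50
step 6: P1: store L2 := 60  ⟶  IM  (L2)  txn=BusUpgr  M[L2]=50
step 7: P1: load  L2  ⟶  IM  (L2)  txn=∅  M[L2]=50
step 8: P0: store L2 := 44  ⟶  MI  (L2)  txn=BusRdX+Flush  M[L2]=60
step 9: P1: store L2 := 6  ⟶  IM  (L2)  txn=BusRdX+Flush  M[L2]=44
step 10: P0: store L2 := 72  ⟶  MI  (L2)  txn=BusRdX+Flush  M[L2]=6
step 11: P0: store L2 := 11  ⟶  MI  (L2)  txn=∅  M[L2]=6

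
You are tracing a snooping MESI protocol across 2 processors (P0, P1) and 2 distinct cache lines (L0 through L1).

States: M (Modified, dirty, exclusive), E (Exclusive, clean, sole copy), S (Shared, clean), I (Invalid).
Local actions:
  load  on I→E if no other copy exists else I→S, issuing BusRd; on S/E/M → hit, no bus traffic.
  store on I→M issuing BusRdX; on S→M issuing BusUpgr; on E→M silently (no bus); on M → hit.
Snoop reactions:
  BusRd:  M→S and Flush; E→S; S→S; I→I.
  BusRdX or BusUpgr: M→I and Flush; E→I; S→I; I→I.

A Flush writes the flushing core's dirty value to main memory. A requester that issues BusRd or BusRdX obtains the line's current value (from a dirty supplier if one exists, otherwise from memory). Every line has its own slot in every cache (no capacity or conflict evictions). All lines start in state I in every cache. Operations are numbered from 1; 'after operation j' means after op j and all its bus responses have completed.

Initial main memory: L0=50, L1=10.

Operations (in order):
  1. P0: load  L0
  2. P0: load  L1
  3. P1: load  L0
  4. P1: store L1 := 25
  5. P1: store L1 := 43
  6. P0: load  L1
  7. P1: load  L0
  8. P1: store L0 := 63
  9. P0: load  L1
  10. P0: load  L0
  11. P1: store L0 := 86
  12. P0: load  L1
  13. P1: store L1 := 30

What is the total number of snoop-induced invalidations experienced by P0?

invalidations = 4

[1] P0: load  L0 | P0:E(50), P1:I | bus: BusRd
[2] P0: load  L1 | P0:E(10), P1:I | bus: BusRd
[3] P1: load  L0 | P0:S(50), P1:S(50) | bus: BusRd
[4] P1: store L1 := 25 | P0:I, P1:M(25) | bus: BusRdX
[5] P1: store L1 := 43 | P0:I, P1:M(43) | bus: none
[6] P0: load  L1 | P0:S(43), P1:S(43) | bus: BusRd,Flush
[7] P1: load  L0 | P0:S(50), P1:S(50) | bus: none
[8] P1: store L0 := 63 | P0:I, P1:M(63) | bus: BusUpgr
[9] P0: load  L1 | P0:S(43), P1:S(43) | bus: none
[10] P0: load  L0 | P0:S(63), P1:S(63) | bus: BusRd,Flush
[11] P1: store L0 := 86 | P0:I, P1:M(86) | bus: BusUpgr
[12] P0: load  L1 | P0:S(43), P1:S(43) | bus: none
[13] P1: store L1 := 30 | P0:I, P1:M(30) | bus: BusUpgr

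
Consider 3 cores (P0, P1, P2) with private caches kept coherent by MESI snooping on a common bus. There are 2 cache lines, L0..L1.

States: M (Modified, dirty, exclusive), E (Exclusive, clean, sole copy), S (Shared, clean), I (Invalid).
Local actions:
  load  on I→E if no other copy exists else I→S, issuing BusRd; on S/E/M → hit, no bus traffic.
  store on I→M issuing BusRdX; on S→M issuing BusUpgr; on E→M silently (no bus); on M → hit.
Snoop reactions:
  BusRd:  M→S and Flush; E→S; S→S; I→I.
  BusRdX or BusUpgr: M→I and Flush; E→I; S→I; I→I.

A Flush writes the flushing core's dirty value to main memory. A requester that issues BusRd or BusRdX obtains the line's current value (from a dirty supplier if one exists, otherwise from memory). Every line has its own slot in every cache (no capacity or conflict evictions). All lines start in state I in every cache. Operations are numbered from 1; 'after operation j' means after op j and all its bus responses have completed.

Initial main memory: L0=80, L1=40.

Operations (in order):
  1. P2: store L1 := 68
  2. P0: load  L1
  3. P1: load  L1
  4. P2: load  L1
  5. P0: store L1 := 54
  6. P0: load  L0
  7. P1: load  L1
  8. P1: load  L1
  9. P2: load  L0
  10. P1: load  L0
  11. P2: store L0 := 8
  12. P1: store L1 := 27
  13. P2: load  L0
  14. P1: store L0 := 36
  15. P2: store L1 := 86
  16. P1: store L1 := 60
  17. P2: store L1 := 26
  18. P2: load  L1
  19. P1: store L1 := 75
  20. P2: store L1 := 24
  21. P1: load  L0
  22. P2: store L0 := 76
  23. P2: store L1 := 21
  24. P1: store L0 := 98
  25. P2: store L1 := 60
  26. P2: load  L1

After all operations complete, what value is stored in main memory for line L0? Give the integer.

memory[L0] = 76

step 1: P2: store L1 := 68  ⟶  IIM  (L1)  txn=BusRdX  M[L1]=40
step 2: P0: load  L1  ⟶  SIS  (L1)  txn=BusRd+Flush  M[L1]=68
step 3: P1: load  L1  ⟶  SSS  (L1)  txn=BusRd  M[L1]=68
step 4: P2: load  L1  ⟶  SSS  (L1)  txn=∅  M[L1]=68
step 5: P0: store L1 := 54  ⟶  MII  (L1)  txn=BusUpgr  M[L1]=68
step 6: P0: load  L0  ⟶  EII  (L0)  txn=BusRd  M[L0]=80
step 7: P1: load  L1  ⟶  SSI  (L1)  txn=BusRd+Flush  M[L1]=54
step 8: P1: load  L1  ⟶  SSI  (L1)  txn=∅  M[L1]=54
step 9: P2: load  L0  ⟶  SIS  (L0)  txn=BusRd  M[L0]=80
step 10: P1: load  L0  ⟶  SSS  (L0)  txn=BusRd  M[L0]=80
step 11: P2: store L0 := 8  ⟶  IIM  (L0)  txn=BusUpgr  M[L0]=80
step 12: P1: store L1 := 27  ⟶  IMI  (L1)  txn=BusUpgr  M[L1]=54
step 13: P2: load  L0  ⟶  IIM  (L0)  txn=∅  M[L0]=80
step 14: P1: store L0 := 36  ⟶  IMI  (L0)  txn=BusRdX+Flush  M[L0]=8
step 15: P2: store L1 := 86  ⟶  IIM  (L1)  txn=BusRdX+Flush  M[L1]=27
step 16: P1: store L1 := 60  ⟶  IMI  (L1)  txn=BusRdX+Flush  M[L1]=86
step 17: P2: store L1 := 26  ⟶  IIM  (L1)  txn=BusRdX+Flush  M[L1]=60
step 18: P2: load  L1  ⟶  IIM  (L1)  txn=∅  M[L1]=60
step 19: P1: store L1 := 75  ⟶  IMI  (L1)  txn=BusRdX+Flush  M[L1]=26
step 20: P2: store L1 := 24  ⟶  IIM  (L1)  txn=BusRdX+Flush  M[L1]=75
step 21: P1: load  L0  ⟶  IMI  (L0)  txn=∅  M[L0]=8
step 22: P2: store L0 := 76  ⟶  IIM  (L0)  txn=BusRdX+Flush  M[L0]=36
step 23: P2: store L1 := 21  ⟶  IIM  (L1)  txn=∅  M[L1]=75
step 24: P1: store L0 := 98  ⟶  IMI  (L0)  txn=BusRdX+Flush  M[L0]=76
step 25: P2: store L1 := 60  ⟶  IIM  (L1)  txn=∅  M[L1]=75
step 26: P2: load  L1  ⟶  IIM  (L1)  txn=∅  M[L1]=75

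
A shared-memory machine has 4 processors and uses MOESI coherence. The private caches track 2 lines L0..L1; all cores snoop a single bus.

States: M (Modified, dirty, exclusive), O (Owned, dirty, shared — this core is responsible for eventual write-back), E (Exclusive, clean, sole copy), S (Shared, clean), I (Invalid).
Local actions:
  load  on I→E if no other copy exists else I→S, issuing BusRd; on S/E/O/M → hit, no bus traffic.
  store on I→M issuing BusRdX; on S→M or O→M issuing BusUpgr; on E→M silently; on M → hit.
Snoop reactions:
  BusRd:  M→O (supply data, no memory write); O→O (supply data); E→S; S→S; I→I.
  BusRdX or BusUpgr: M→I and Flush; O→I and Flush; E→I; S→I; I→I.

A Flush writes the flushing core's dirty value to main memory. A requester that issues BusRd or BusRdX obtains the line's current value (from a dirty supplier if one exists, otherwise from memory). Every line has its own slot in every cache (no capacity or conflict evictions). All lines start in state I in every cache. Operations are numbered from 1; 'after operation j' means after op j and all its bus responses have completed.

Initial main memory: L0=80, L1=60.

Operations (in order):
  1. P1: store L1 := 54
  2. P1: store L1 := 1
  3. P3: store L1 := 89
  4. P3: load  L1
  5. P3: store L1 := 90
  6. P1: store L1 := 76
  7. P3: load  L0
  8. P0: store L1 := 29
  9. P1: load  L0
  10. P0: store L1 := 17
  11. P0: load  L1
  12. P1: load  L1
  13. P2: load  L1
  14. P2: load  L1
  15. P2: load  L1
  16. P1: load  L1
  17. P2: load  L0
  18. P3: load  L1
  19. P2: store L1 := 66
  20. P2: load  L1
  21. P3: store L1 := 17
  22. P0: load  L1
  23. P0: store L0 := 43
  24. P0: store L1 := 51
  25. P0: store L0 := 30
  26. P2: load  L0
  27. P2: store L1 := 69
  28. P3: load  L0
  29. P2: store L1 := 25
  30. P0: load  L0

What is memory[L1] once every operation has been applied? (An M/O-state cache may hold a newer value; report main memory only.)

memory[L1] = 51

step 1: P1: store L1 := 54  ⟶  IMII  (L1)  txn=BusRdX  M[L1]=60
step 2: P1: store L1 := 1  ⟶  IMII  (L1)  txn=∅  M[L1]=60
step 3: P3: store L1 := 89  ⟶  IIIM  (L1)  txn=BusRdX+Flush  M[L1]=1
step 4: P3: load  L1  ⟶  IIIM  (L1)  txn=∅  M[L1]=1
step 5: P3: store L1 := 90  ⟶  IIIM  (L1)  txn=∅  M[L1]=1
step 6: P1: store L1 := 76  ⟶  IMII  (L1)  txn=BusRdX+Flush  M[L1]=90
step 7: P3: load  L0  ⟶  IIIE  (L0)  txn=BusRd  M[L0]=80
step 8: P0: store L1 := 29  ⟶  MIII  (L1)  txn=BusRdX+Flush  M[L1]=76
step 9: P1: load  L0  ⟶  ISIS  (L0)  txn=BusRd  M[L0]=80
step 10: P0: store L1 := 17  ⟶  MIII  (L1)  txn=∅  M[L1]=76
step 11: P0: load  L1  ⟶  MIII  (L1)  txn=∅  M[L1]=76
step 12: P1: load  L1  ⟶  OSII  (L1)  txn=BusRd  M[L1]=76
step 13: P2: load  L1  ⟶  OSSI  (L1)  txn=BusRd  M[L1]=76
step 14: P2: load  L1  ⟶  OSSI  (L1)  txn=∅  M[L1]=76
step 15: P2: load  L1  ⟶  OSSI  (L1)  txn=∅  M[L1]=76
step 16: P1: load  L1  ⟶  OSSI  (L1)  txn=∅  M[L1]=76
step 17: P2: load  L0  ⟶  ISSS  (L0)  txn=BusRd  M[L0]=80
step 18: P3: load  L1  ⟶  OSSS  (L1)  txn=BusRd  M[L1]=76
step 19: P2: store L1 := 66  ⟶  IIMI  (L1)  txn=BusUpgr+Flush  M[L1]=17
step 20: P2: load  L1  ⟶  IIMI  (L1)  txn=∅  M[L1]=17
step 21: P3: store L1 := 17  ⟶  IIIM  (L1)  txn=BusRdX+Flush  M[L1]=66
step 22: P0: load  L1  ⟶  SIIO  (L1)  txn=BusRd  M[L1]=66
step 23: P0: store L0 := 43  ⟶  MIII  (L0)  txn=BusRdX  M[L0]=80
step 24: P0: store L1 := 51  ⟶  MIII  (L1)  txn=BusUpgr+Flush  M[L1]=17
step 25: P0: store L0 := 30  ⟶  MIII  (L0)  txn=∅  M[L0]=80
step 26: P2: load  L0  ⟶  OISI  (L0)  txn=BusRd  M[L0]=80
step 27: P2: store L1 := 69  ⟶  IIMI  (L1)  txn=BusRdX+Flush  M[L1]=51
step 28: P3: load  L0  ⟶  OISS  (L0)  txn=BusRd  M[L0]=80
step 29: P2: store L1 := 25  ⟶  IIMI  (L1)  txn=∅  M[L1]=51
step 30: P0: load  L0  ⟶  OISS  (L0)  txn=∅  M[L0]=80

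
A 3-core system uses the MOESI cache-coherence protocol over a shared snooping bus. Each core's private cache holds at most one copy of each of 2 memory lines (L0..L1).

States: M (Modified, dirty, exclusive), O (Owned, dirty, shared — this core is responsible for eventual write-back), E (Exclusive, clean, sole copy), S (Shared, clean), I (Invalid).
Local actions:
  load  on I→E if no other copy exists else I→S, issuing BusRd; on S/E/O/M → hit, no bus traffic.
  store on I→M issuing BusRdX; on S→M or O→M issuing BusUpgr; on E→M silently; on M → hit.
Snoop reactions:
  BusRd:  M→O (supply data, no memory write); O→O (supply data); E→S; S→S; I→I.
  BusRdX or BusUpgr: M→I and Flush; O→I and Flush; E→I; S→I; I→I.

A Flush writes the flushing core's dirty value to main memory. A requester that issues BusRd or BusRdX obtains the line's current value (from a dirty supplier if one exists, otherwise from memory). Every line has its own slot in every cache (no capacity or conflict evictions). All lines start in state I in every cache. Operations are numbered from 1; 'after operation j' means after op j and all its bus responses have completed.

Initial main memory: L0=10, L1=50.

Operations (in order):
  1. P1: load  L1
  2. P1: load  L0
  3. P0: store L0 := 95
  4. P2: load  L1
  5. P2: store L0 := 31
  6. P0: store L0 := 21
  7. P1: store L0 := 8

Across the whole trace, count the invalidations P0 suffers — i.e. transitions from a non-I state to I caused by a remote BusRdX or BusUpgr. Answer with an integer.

invalidations = 2

step 1: P1: load  L1  ⟶  IEI  (L1)  txn=BusRd  M[L1]=50
step 2: P1: load  L0  ⟶  IEI  (L0)  txn=BusRd  M[L0]=10
step 3: P0: store L0 := 95  ⟶  MII  (L0)  txn=BusRdX  M[L0]=10
step 4: P2: load  L1  ⟶  ISS  (L1)  txn=BusRd  M[L1]=50
step 5: P2: store L0 := 31  ⟶  IIM  (L0)  txn=BusRdX+Flush  M[L0]=95
step 6: P0: store L0 := 21  ⟶  MII  (L0)  txn=BusRdX+Flush  M[L0]=31
step 7: P1: store L0 := 8  ⟶  IMI  (L0)  txn=BusRdX+Flush  M[L0]=21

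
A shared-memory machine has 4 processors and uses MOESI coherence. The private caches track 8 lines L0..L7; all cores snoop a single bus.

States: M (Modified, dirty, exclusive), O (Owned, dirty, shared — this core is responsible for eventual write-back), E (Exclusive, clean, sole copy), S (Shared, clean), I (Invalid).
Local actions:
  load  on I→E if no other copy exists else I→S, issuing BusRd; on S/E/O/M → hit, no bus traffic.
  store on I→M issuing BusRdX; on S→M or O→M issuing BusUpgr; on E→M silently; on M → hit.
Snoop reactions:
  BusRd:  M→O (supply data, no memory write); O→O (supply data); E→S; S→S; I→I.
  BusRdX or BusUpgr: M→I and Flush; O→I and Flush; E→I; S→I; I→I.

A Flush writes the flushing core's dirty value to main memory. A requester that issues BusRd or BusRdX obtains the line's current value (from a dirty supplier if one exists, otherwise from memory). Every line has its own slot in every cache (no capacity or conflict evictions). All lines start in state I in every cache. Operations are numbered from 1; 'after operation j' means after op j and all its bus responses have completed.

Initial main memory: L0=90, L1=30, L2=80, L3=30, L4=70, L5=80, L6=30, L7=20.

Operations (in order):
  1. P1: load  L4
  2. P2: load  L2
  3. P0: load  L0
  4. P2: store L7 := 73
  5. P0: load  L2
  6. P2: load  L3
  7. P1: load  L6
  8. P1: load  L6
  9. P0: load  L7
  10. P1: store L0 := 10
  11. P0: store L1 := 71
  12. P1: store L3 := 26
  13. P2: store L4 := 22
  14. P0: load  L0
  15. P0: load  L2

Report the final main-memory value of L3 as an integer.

  op1 P1: load  L4 → I/E/I/I on L4; bus BusRd; mem=70
  op2 P2: load  L2 → I/I/E/I on L2; bus BusRd; mem=80
  op3 P0: load  L0 → E/I/I/I on L0; bus BusRd; mem=90
  op4 P2: store L7 := 73 → I/I/M/I on L7; bus BusRdX; mem=20
  op5 P0: load  L2 → S/I/S/I on L2; bus BusRd; mem=80
  op6 P2: load  L3 → I/I/E/I on L3; bus BusRd; mem=30
  op7 P1: load  L6 → I/E/I/I on L6; bus BusRd; mem=30
  op8 P1: load  L6 → I/E/I/I on L6; bus (none); mem=30
  op9 P0: load  L7 → S/I/O/I on L7; bus BusRd; mem=20
  op10 P1: store L0 := 10 → I/M/I/I on L0; bus BusRdX; mem=90
  op11 P0: store L1 := 71 → M/I/I/I on L1; bus BusRdX; mem=30
  op12 P1: store L3 := 26 → I/M/I/I on L3; bus BusRdX; mem=30
  op13 P2: store L4 := 22 → I/I/M/I on L4; bus BusRdX; mem=70
  op14 P0: load  L0 → S/O/I/I on L0; bus BusRd; mem=90
  op15 P0: load  L2 → S/I/S/I on L2; bus (none); mem=80

memory[L3] = 30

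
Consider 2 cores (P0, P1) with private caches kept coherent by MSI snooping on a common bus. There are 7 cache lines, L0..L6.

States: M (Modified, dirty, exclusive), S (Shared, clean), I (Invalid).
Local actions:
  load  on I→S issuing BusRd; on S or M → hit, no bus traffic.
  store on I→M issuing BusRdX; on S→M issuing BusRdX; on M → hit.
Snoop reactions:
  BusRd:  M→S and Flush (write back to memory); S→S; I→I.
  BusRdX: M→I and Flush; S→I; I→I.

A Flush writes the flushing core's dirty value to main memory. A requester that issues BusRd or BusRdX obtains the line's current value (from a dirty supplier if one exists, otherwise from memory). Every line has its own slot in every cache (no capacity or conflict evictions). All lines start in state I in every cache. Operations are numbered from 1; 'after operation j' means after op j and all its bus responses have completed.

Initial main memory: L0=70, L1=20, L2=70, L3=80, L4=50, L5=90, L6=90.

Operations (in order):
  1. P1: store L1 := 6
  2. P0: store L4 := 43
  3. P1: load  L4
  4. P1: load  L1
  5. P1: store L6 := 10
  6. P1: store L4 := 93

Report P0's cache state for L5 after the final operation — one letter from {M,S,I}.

state = I

step 1: P1: store L1 := 6  ⟶  IM  (L1)  txn=BusRdX  M[L1]=20
step 2: P0: store L4 := 43  ⟶  MI  (L4)  txn=BusRdX  M[L4]=50
step 3: P1: load  L4  ⟶  SS  (L4)  txn=BusRd+Flush  M[L4]=43
step 4: P1: load  L1  ⟶  IM  (L1)  txn=∅  M[L1]=20
step 5: P1: store L6 := 10  ⟶  IM  (L6)  txn=BusRdX  M[L6]=90
step 6: P1: store L4 := 93  ⟶  IM  (L4)  txn=BusRdX  M[L4]=43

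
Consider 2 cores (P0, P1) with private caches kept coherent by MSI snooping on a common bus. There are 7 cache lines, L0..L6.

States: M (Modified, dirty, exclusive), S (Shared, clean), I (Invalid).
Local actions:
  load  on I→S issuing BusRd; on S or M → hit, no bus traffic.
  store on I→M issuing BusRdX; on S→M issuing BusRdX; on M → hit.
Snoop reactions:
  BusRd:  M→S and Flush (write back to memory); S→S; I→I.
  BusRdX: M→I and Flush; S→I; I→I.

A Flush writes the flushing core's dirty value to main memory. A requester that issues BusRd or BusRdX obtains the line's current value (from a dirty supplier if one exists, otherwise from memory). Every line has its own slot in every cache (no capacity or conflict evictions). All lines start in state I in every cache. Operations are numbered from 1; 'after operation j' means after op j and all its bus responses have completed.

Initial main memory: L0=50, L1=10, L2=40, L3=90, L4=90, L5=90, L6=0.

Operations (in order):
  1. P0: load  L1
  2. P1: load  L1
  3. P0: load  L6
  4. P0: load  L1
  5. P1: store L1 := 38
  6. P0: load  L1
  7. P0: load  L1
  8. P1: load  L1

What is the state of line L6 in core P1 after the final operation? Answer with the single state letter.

1. P0: load  L1  bus=[BusRd]  L1: P0=S P1=I  mem[L1]=10
2. P1: load  L1  bus=[BusRd]  L1: P0=S P1=S  mem[L1]=10
3. P0: load  L6  bus=[BusRd]  L6: P0=S P1=I  mem[L6]=0
4. P0: load  L1  bus=[-]  L1: P0=S P1=S  mem[L1]=10
5. P1: store L1 := 38  bus=[BusRdX]  L1: P0=I P1=M  mem[L1]=10
6. P0: load  L1  bus=[BusRd,Flush]  L1: P0=S P1=S  mem[L1]=38
7. P0: load  L1  bus=[-]  L1: P0=S P1=S  mem[L1]=38
8. P1: load  L1  bus=[-]  L1: P0=S P1=S  mem[L1]=38

state = I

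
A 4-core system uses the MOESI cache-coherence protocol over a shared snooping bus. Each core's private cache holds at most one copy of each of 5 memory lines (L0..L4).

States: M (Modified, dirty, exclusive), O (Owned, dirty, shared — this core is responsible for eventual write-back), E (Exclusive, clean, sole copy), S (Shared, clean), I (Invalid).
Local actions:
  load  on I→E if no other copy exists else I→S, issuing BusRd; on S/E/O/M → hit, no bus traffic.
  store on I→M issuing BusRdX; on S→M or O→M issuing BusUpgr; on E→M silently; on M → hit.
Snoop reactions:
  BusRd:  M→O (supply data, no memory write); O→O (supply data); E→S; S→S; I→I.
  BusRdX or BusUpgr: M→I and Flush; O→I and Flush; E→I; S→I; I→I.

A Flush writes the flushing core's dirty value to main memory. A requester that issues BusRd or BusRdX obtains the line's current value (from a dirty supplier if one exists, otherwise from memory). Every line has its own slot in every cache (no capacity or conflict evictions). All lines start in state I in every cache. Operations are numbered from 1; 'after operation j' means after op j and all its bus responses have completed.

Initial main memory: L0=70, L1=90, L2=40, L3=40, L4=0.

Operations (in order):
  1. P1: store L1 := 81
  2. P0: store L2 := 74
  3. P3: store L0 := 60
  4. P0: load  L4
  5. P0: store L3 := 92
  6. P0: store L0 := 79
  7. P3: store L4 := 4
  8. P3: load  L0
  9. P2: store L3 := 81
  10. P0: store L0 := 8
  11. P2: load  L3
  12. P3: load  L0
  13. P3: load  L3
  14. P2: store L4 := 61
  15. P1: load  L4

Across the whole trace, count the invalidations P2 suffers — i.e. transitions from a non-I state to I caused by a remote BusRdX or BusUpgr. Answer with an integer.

invalidations = 0

1. P1: store L1 := 81  bus=[BusRdX]  L1: P0=I P1=M P2=I P3=I  mem[L1]=90
2. P0: store L2 := 74  bus=[BusRdX]  L2: P0=M P1=I P2=I P3=I  mem[L2]=40
3. P3: store L0 := 60  bus=[BusRdX]  L0: P0=I P1=I P2=I P3=M  mem[L0]=70
4. P0: load  L4  bus=[BusRd]  L4: P0=E P1=I P2=I P3=I  mem[L4]=0
5. P0: store L3 := 92  bus=[BusRdX]  L3: P0=M P1=I P2=I P3=I  mem[L3]=40
6. P0: store L0 := 79  bus=[BusRdX,Flush]  L0: P0=M P1=I P2=I P3=I  mem[L0]=60
7. P3: store L4 := 4  bus=[BusRdX]  L4: P0=I P1=I P2=I P3=M  mem[L4]=0
8. P3: load  L0  bus=[BusRd]  L0: P0=O P1=I P2=I P3=S  mem[L0]=60
9. P2: store L3 := 81  bus=[BusRdX,Flush]  L3: P0=I P1=I P2=M P3=I  mem[L3]=92
10. P0: store L0 := 8  bus=[BusUpgr]  L0: P0=M P1=I P2=I P3=I  mem[L0]=60
11. P2: load  L3  bus=[-]  L3: P0=I P1=I P2=M P3=I  mem[L3]=92
12. P3: load  L0  bus=[BusRd]  L0: P0=O P1=I P2=I P3=S  mem[L0]=60
13. P3: load  L3  bus=[BusRd]  L3: P0=I P1=I P2=O P3=S  mem[L3]=92
14. P2: store L4 := 61  bus=[BusRdX,Flush]  L4: P0=I P1=I P2=M P3=I  mem[L4]=4
15. P1: load  L4  bus=[BusRd]  L4: P0=I P1=S P2=O P3=I  mem[L4]=4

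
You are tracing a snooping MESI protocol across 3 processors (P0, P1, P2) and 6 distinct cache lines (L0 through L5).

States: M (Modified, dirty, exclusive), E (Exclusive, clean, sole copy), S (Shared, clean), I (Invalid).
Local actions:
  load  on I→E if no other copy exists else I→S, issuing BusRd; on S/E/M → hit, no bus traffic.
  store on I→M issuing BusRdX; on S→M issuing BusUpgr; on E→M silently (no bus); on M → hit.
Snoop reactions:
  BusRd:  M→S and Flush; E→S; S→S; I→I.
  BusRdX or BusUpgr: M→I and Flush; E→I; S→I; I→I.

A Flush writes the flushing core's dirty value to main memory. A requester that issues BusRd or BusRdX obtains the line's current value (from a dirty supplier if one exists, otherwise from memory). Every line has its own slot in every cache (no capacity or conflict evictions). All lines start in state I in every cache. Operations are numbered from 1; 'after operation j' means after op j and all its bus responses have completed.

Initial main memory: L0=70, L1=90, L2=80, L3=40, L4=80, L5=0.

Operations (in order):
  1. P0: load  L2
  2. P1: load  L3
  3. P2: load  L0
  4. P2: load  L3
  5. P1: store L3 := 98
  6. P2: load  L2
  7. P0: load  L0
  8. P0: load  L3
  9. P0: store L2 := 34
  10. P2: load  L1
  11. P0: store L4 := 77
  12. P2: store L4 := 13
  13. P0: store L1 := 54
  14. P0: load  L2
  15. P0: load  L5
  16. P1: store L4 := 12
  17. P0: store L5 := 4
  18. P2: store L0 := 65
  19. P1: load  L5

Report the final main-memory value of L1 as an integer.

1. P0: load  L2  bus=[BusRd]  L2: P0=E P1=I P2=I  mem[L2]=80
2. P1: load  L3  bus=[BusRd]  L3: P0=I P1=E P2=I  mem[L3]=40
3. P2: load  L0  bus=[BusRd]  L0: P0=I P1=I P2=E  mem[L0]=70
4. P2: load  L3  bus=[BusRd]  L3: P0=I P1=S P2=S  mem[L3]=40
5. P1: store L3 := 98  bus=[BusUpgr]  L3: P0=I P1=M P2=I  mem[L3]=40
6. P2: load  L2  bus=[BusRd]  L2: P0=S P1=I P2=S  mem[L2]=80
7. P0: load  L0  bus=[BusRd]  L0: P0=S P1=I P2=S  mem[L0]=70
8. P0: load  L3  bus=[BusRd,Flush]  L3: P0=S P1=S P2=I  mem[L3]=98
9. P0: store L2 := 34  bus=[BusUpgr]  L2: P0=M P1=I P2=I  mem[L2]=80
10. P2: load  L1  bus=[BusRd]  L1: P0=I P1=I P2=E  mem[L1]=90
11. P0: store L4 := 77  bus=[BusRdX]  L4: P0=M P1=I P2=I  mem[L4]=80
12. P2: store L4 := 13  bus=[BusRdX,Flush]  L4: P0=I P1=I P2=M  mem[L4]=77
13. P0: store L1 := 54  bus=[BusRdX]  L1: P0=M P1=I P2=I  mem[L1]=90
14. P0: load  L2  bus=[-]  L2: P0=M P1=I P2=I  mem[L2]=80
15. P0: load  L5  bus=[BusRd]  L5: P0=E P1=I P2=I  mem[L5]=0
16. P1: store L4 := 12  bus=[BusRdX,Flush]  L4: P0=I P1=M P2=I  mem[L4]=13
17. P0: store L5 := 4  bus=[-]  L5: P0=M P1=I P2=I  mem[L5]=0
18. P2: store L0 := 65  bus=[BusUpgr]  L0: P0=I P1=I P2=M  mem[L0]=70
19. P1: load  L5  bus=[BusRd,Flush]  L5: P0=S P1=S P2=I  mem[L5]=4

memory[L1] = 90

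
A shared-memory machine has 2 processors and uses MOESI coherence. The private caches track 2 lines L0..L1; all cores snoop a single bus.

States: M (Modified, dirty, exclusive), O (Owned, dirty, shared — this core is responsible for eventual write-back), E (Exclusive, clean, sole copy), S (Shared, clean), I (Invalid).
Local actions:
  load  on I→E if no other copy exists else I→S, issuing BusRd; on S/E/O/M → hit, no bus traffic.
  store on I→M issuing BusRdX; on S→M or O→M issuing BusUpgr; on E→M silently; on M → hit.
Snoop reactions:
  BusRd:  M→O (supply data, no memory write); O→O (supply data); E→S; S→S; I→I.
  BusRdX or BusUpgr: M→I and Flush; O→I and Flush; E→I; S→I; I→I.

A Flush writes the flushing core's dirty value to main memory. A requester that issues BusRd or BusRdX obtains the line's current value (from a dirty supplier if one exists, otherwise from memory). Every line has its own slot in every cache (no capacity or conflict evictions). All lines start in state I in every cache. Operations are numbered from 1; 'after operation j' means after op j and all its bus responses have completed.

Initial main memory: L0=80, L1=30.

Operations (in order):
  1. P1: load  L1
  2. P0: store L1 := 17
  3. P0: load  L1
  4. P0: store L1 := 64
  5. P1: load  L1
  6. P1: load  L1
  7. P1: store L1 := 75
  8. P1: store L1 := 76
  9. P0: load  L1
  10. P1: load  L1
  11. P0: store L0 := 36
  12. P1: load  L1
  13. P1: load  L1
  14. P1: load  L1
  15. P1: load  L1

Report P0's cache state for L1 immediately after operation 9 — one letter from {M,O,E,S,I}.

[1] P1: load  L1 | P0:I, P1:E(30) | bus: BusRd
[2] P0: store L1 := 17 | P0:M(17), P1:I | bus: BusRdX
[3] P0: load  L1 | P0:M(17), P1:I | bus: none
[4] P0: store L1 := 64 | P0:M(64), P1:I | bus: none
[5] P1: load  L1 | P0:O(64), P1:S(64) | bus: BusRd
[6] P1: load  L1 | P0:O(64), P1:S(64) | bus: none
[7] P1: store L1 := 75 | P0:I, P1:M(75) | bus: BusUpgr,Flush
[8] P1: store L1 := 76 | P0:I, P1:M(76) | bus: none
[9] P0: load  L1 | P0:S(76), P1:O(76) | bus: BusRd
[10] P1: load  L1 | P0:S(76), P1:O(76) | bus: none
[11] P0: store L0 := 36 | P0:M(36), P1:I | bus: BusRdX
[12] P1: load  L1 | P0:S(76), P1:O(76) | bus: none
[13] P1: load  L1 | P0:S(76), P1:O(76) | bus: none
[14] P1: load  L1 | P0:S(76), P1:O(76) | bus: none
[15] P1: load  L1 | P0:S(76), P1:O(76) | bus: none

state = S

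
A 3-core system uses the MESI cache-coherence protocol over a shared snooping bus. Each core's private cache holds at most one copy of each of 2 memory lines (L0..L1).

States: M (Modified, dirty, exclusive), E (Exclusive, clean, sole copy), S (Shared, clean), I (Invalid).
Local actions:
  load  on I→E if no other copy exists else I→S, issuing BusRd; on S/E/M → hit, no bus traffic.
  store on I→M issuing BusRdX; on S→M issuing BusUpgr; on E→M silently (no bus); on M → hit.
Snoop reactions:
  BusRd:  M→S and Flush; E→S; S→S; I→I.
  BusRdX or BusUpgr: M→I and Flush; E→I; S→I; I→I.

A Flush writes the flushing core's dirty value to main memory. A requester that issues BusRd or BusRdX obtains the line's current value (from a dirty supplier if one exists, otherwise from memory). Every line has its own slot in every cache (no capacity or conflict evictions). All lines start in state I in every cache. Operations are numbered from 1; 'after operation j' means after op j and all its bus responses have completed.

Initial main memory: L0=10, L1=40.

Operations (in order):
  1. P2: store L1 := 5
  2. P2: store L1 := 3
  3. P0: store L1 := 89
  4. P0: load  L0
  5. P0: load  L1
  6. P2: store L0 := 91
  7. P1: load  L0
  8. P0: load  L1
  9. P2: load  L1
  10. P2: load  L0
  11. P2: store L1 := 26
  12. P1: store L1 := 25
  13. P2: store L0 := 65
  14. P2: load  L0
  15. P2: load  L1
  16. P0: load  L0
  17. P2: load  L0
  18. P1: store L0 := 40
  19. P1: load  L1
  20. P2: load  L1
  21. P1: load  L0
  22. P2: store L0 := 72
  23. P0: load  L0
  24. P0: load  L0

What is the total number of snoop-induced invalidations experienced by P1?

  op1 P2: store L1 := 5 → I/I/M on L1; bus BusRdX; mem=40
  op2 P2: store L1 := 3 → I/I/M on L1; bus (none); mem=40
  op3 P0: store L1 := 89 → M/I/I on L1; bus BusRdX Flush; mem=3
  op4 P0: load  L0 → E/I/I on L0; bus BusRd; mem=10
  op5 P0: load  L1 → M/I/I on L1; bus (none); mem=3
  op6 P2: store L0 := 91 → I/I/M on L0; bus BusRdX; mem=10
  op7 P1: load  L0 → I/S/S on L0; bus BusRd Flush; mem=91
  op8 P0: load  L1 → M/I/I on L1; bus (none); mem=3
  op9 P2: load  L1 → S/I/S on L1; bus BusRd Flush; mem=89
  op10 P2: load  L0 → I/S/S on L0; bus (none); mem=91
  op11 P2: store L1 := 26 → I/I/M on L1; bus BusUpgr; mem=89
  op12 P1: store L1 := 25 → I/M/I on L1; bus BusRdX Flush; mem=26
  op13 P2: store L0 := 65 → I/I/M on L0; bus BusUpgr; mem=91
  op14 P2: load  L0 → I/I/M on L0; bus (none); mem=91
  op15 P2: load  L1 → I/S/S on L1; bus BusRd Flush; mem=25
  op16 P0: load  L0 → S/I/S on L0; bus BusRd Flush; mem=65
  op17 P2: load  L0 → S/I/S on L0; bus (none); mem=65
  op18 P1: store L0 := 40 → I/M/I on L0; bus BusRdX; mem=65
  op19 P1: load  L1 → I/S/S on L1; bus (none); mem=25
  op20 P2: load  L1 → I/S/S on L1; bus (none); mem=25
  op21 P1: load  L0 → I/M/I on L0; bus (none); mem=65
  op22 P2: store L0 := 72 → I/I/M on L0; bus BusRdX Flush; mem=40
  op23 P0: load  L0 → S/I/S on L0; bus BusRd Flush; mem=72
  op24 P0: load  L0 → S/I/S on L0; bus (none); mem=72

invalidations = 2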